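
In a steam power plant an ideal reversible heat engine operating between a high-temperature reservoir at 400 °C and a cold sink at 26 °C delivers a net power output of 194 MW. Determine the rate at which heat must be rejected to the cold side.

T_H = 400 °C → 400 + 273.15 = 673.15 K.
T_C = 26 °C → 26 + 273.15 = 299.15 K.
The Carnot efficiency is η = 1 − T_C/T_H = 1 − 299.15/673.15 = 0.5556.
Since Q_C/Q_H = T_C/T_H and Q_H = W/η, Q_C = W·T_C/(T_H − T_C) = 194 × 299.15/374.00 = 155.2 MW.

Q̇_C ≈ 155.2 MW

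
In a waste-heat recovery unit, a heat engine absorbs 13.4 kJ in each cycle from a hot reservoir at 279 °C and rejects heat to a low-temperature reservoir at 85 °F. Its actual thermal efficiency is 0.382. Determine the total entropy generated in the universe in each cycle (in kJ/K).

T_H = 279 °C → 279 + 273.15 = 552.15 K.
T_C = 85 °F → (85 − 32) × 5/9 = 29.44 °C = 302.59 K.
W = η·Q_H = 0.382 × 13.4 = 5.119 kJ, so Q_C = Q_H − W = 8.281 kJ.
Entropy balance on the reservoirs: −Q_H/T_H = -0.02427 kJ/K, +Q_C/T_C = 0.02737 kJ/K.
ΔS_univ = −Q_H/T_H + Q_C/T_C = 0.003099 kJ/K (> 0, since η = 0.382 < η_Carnot = 0.452).

ΔS_univ ≈ 0.003099 kJ/K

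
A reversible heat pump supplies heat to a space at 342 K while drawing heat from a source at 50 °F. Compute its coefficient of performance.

COP_HP ≈ 5.81

T_C = 50 °F → (50 − 32) × 5/9 = 10.00 °C = 283.15 K.
For a reversible heat pump, COP_HP = T_H/(T_H − T_C) = 342.00/(342.00 − 283.15) = 5.81.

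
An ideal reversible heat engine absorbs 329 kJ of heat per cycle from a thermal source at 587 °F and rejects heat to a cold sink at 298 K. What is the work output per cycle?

T_H = 587 °F → (587 − 32) × 5/9 = 308.33 °C = 581.48 K.
Carnot efficiency: η = 1 − T_C/T_H = 1 − 298.00/581.48 = 0.4875.
W = η·Q_H = 0.4875 × 329 = 160 kJ.

W ≈ 160 kJ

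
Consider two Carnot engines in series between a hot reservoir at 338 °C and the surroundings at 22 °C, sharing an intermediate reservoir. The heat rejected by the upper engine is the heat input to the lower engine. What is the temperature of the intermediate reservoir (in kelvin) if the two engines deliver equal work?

T_H = 338 °C → 338 + 273.15 = 611.15 K.
T_C = 22 °C → 22 + 273.15 = 295.15 K.
For reversible stages Q_m = Q_H·(T_m/T_H). Setting W₁ = Q_H(1 − T_m/T_H) equal to W₂ = Q_m(1 − T_C/T_m) = Q_H·(T_m − T_C)/T_H gives T_H − T_m = T_m − T_C, so T_m = (T_H + T_C)/2 = (611.15 + 295.15)/2 = 453.1 K.

T_m ≈ 453.1 K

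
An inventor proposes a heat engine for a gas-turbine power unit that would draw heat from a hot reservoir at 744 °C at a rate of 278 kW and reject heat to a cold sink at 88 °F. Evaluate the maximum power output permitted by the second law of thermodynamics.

Ẇ_max ≈ 194.8 kW

T_H = 744 °C → 744 + 273.15 = 1017.15 K.
T_C = 88 °F → (88 − 32) × 5/9 = 31.11 °C = 304.26 K.
By the Carnot theorem, η_max = 1 − T_C/T_H = 1 − 304.26/1017.15 = 0.7009.
W_max = η_max · Q_H = 0.7009 × 278 = 194.8 kW.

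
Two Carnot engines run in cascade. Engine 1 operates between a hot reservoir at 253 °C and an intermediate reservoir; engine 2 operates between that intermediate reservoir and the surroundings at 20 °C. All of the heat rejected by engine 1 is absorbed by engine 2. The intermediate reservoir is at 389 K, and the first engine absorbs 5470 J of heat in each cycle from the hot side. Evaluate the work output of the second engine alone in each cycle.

W₂ ≈ 996.5 J

T_H = 253 °C → 253 + 273.15 = 526.15 K.
T_C = 20 °C → 20 + 273.15 = 293.15 K.
Heat entering the second stage: Q_m = Q_H·(T_m/T_H) = 5470 × 389.00/526.15 = 4044 J.
Second-stage efficiency η₂ = 1 − T_C/T_m = 1 − 293.15/389.00 = 0.2464, so W₂ = η₂·Q_m = 996.5 J.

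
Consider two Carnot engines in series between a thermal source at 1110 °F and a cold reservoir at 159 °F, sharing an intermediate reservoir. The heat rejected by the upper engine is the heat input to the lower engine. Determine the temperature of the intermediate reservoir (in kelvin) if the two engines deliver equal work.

T_H = 1110 °F → (1110 − 32) × 5/9 = 598.89 °C = 872.04 K.
T_C = 159 °F → (159 − 32) × 5/9 = 70.56 °C = 343.71 K.
For reversible stages Q_m = Q_H·(T_m/T_H). Setting W₁ = Q_H(1 − T_m/T_H) equal to W₂ = Q_m(1 − T_C/T_m) = Q_H·(T_m − T_C)/T_H gives T_H − T_m = T_m − T_C, so T_m = (T_H + T_C)/2 = (872.04 + 343.71)/2 = 608 K.

T_m ≈ 608 K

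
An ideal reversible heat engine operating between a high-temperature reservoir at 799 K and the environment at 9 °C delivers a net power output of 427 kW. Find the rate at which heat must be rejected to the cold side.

T_C = 9 °C → 9 + 273.15 = 282.15 K.
The Carnot efficiency is η = 1 − T_C/T_H = 1 − 282.15/799.00 = 0.6469.
Since Q_C/Q_H = T_C/T_H and Q_H = W/η, Q_C = W·T_C/(T_H − T_C) = 427 × 282.15/516.85 = 233 kW.

Q̇_C ≈ 233 kW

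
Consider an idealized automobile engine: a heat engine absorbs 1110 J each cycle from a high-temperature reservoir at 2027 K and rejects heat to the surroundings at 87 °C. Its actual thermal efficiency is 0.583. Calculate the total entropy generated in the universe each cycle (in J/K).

T_C = 87 °C → 87 + 273.15 = 360.15 K.
W = η·Q_H = 0.583 × 1110 = 647.1 J, so Q_C = Q_H − W = 462.9 J.
Reservoir entropy changes: ΔS_H = −Q_H/T_H = −1110/2027.00 = -0.5476 J/K and ΔS_C = +Q_C/T_C = 462.9/360.15 = 1.285 J/K.
ΔS_univ = −Q_H/T_H + Q_C/T_C = 0.738 J/K (> 0, since η = 0.583 < η_Carnot = 0.822).

ΔS_univ ≈ 0.738 J/K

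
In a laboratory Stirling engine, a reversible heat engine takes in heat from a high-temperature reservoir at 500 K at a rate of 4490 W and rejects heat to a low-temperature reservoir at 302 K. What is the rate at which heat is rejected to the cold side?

The Carnot efficiency is η = 1 − T_C/T_H = 1 − 302.00/500.00 = 0.3960.
For a reversible cycle Q_C/Q_H = T_C/T_H, so Q_C = 4490 × 302.00/500.00 = 2712 W.

Q̇_C ≈ 2712 W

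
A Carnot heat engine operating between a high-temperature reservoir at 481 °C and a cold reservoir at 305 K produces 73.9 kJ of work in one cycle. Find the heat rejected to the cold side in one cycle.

T_H = 481 °C → 481 + 273.15 = 754.15 K.
Since the cycle is reversible, η = 1 − T_C/T_H = 1 − 305.00/754.15 = 0.5956.
Since Q_C/Q_H = T_C/T_H and Q_H = W/η, Q_C = W·T_C/(T_H − T_C) = 73.9 × 305.00/449.15 = 50.18 kJ.

Q_C ≈ 50.18 kJ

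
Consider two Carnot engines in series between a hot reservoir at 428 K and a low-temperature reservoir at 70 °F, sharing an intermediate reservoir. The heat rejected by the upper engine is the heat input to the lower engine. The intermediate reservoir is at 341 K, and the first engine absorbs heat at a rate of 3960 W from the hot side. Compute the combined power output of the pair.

Ẇ_total ≈ 1240 W

T_C = 70 °F → (70 − 32) × 5/9 = 21.11 °C = 294.26 K.
Two reversible stages in series are equivalent to a single Carnot engine between T_H and T_C, so η_total = 1 − T_C/T_H = 1 − 294.26/428.00 = 0.3125.
W_total = η_total · Q_H = 0.3125 × 3960 = 1240 W.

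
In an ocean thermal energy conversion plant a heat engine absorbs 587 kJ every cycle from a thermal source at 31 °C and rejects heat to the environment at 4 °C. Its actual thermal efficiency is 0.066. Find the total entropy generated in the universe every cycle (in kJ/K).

T_H = 31 °C → 31 + 273.15 = 304.15 K.
T_C = 4 °C → 4 + 273.15 = 277.15 K.
W = η·Q_H = 0.066 × 587 = 38.74 kJ, so Q_C = Q_H − W = 548.3 kJ.
Reservoir entropy changes: ΔS_H = −Q_H/T_H = −587/304.15 = -1.930 kJ/K and ΔS_C = +Q_C/T_C = 548.3/277.15 = 1.978 kJ/K.
ΔS_univ = −Q_H/T_H + Q_C/T_C = 0.04823 kJ/K (> 0, since η = 0.066 < η_Carnot = 0.089).

ΔS_univ ≈ 0.04823 kJ/K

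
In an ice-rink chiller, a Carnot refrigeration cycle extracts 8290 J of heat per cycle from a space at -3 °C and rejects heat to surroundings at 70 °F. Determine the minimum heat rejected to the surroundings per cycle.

T_H = 70 °F → (70 − 32) × 5/9 = 21.11 °C = 294.26 K.
T_C = -3 °C → -3 + 273.15 = 270.15 K.
For a reversible cycle Q_H/Q_C = T_H/T_C, so Q_H = Q_C·T_H/T_C = 8290 × 294.26/270.15 = 9030 J.

Q_H ≈ 9030 J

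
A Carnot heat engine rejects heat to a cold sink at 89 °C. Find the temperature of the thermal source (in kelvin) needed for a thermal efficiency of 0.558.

T_C = 89 °C → 89 + 273.15 = 362.15 K.
From η = 1 − T_C/T_H, solving for T_H gives T_H = T_C/(1 − η) = 362.15/(1 − 0.558) = 819.3 K.

T_H ≈ 819.3 K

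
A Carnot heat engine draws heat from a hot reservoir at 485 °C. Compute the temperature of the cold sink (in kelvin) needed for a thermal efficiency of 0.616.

T_H = 485 °C → 485 + 273.15 = 758.15 K.
From η = 1 − T_C/T_H, T_C = T_H·(1 − η) = 758.15 × (1 − 0.616) = 291.1 K.

T_C ≈ 291.1 K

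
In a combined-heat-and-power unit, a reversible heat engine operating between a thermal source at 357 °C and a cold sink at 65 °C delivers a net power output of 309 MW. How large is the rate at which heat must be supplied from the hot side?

T_H = 357 °C → 357 + 273.15 = 630.15 K.
T_C = 65 °C → 65 + 273.15 = 338.15 K.
The Carnot efficiency is η = 1 − T_C/T_H = 1 − 338.15/630.15 = 0.4634.
Q_H = W/η = 309/0.4634 = 667 MW.

Q̇_H ≈ 667 MW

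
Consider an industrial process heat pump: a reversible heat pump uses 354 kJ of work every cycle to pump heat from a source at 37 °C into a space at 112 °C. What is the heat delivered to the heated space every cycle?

T_H = 112 °C → 112 + 273.15 = 385.15 K.
T_C = 37 °C → 37 + 273.15 = 310.15 K.
COP_HP = T_H/(T_H − T_C) = 385.15/75.00 = 5.1353.
Q_H = COP_HP · W = 5.1353 × 354 = 1820 kJ.

Q_H ≈ 1820 kJ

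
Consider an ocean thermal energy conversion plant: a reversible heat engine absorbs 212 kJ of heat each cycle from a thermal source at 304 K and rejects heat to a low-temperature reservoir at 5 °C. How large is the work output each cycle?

T_C = 5 °C → 5 + 273.15 = 278.15 K.
Since the cycle is reversible, η = 1 − T_C/T_H = 1 − 278.15/304.00 = 0.0850.
W = η·Q_H = 0.0850 × 212 = 18.03 kJ.

W ≈ 18.03 kJ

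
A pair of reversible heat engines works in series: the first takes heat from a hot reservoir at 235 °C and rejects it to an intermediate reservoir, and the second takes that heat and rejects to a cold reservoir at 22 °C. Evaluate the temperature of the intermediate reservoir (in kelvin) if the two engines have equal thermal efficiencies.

T_m ≈ 387.3 K

T_H = 235 °C → 235 + 273.15 = 508.15 K.
T_C = 22 °C → 22 + 273.15 = 295.15 K.
Equal efficiencies require 1 − T_m/T_H = 1 − T_C/T_m, i.e. T_m/T_H = T_C/T_m, so T_m = √(T_H·T_C) = √(508.15 × 295.15) = 387.3 K.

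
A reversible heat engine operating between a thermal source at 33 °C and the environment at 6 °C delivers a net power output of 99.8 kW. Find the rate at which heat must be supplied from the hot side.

Q̇_H ≈ 1130 kW

T_H = 33 °C → 33 + 273.15 = 306.15 K.
T_C = 6 °C → 6 + 273.15 = 279.15 K.
Since the cycle is reversible, η = 1 − T_C/T_H = 1 − 279.15/306.15 = 0.0882.
Q_H = W/η = 99.8/0.0882 = 1130 kW.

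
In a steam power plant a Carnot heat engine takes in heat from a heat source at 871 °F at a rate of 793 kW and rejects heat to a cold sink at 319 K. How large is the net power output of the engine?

Ẇ ≈ 450.8 kW

T_H = 871 °F → (871 − 32) × 5/9 = 466.11 °C = 739.26 K.
η_rev = 1 − T_C/T_H = 1 − 319.00/739.26 = 0.5685.
W = η·Q_H = 0.5685 × 793 = 450.8 kW.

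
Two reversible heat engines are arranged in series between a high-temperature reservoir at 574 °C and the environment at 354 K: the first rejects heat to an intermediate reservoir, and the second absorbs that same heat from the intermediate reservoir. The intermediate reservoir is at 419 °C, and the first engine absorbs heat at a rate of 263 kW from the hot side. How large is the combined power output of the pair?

T_H = 574 °C → 574 + 273.15 = 847.15 K.
Two reversible stages in series are equivalent to a single Carnot engine between T_H and T_C, so η_total = 1 − T_C/T_H = 1 − 354.00/847.15 = 0.5821.
W_total = η_total · Q_H = 0.5821 × 263 = 153 kW.

Ẇ_total ≈ 153 kW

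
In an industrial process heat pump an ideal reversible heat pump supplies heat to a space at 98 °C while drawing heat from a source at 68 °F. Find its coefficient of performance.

T_H = 98 °C → 98 + 273.15 = 371.15 K.
T_C = 68 °F → (68 − 32) × 5/9 = 20.00 °C = 293.15 K.
COP_HP = T_H/(T_H − T_C) = 371.15/(371.15 − 293.15) = 4.76.

COP_HP ≈ 4.76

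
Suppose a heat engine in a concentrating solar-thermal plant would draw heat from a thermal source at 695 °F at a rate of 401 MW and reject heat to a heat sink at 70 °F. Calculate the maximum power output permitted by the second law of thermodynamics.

Ẇ_max ≈ 217.1 MW

T_H = 695 °F → (695 − 32) × 5/9 = 368.33 °C = 641.48 K.
T_C = 70 °F → (70 − 32) × 5/9 = 21.11 °C = 294.26 K.
The upper bound on efficiency is η_max = 1 − T_C/T_H = 1 − 294.26/641.48 = 0.5413.
W_max = η_max · Q_H = 0.5413 × 401 = 217.1 MW.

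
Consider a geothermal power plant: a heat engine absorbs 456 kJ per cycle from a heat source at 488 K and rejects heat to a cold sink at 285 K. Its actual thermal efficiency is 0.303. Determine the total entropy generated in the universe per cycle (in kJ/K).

ΔS_univ ≈ 0.1808 kJ/K

W = η·Q_H = 0.303 × 456 = 138.2 kJ, so Q_C = Q_H − W = 317.8 kJ.
Entropy balance on the reservoirs: −Q_H/T_H = -0.9344 kJ/K, +Q_C/T_C = 1.115 kJ/K.
ΔS_univ = −Q_H/T_H + Q_C/T_C = 0.1808 kJ/K (> 0, since η = 0.303 < η_Carnot = 0.416).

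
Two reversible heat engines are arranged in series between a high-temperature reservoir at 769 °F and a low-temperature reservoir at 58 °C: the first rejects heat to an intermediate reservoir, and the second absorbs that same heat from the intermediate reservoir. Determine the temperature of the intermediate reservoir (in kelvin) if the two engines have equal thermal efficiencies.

T_H = 769 °F → (769 − 32) × 5/9 = 409.44 °C = 682.59 K.
T_C = 58 °C → 58 + 273.15 = 331.15 K.
Equal efficiencies require 1 − T_m/T_H = 1 − T_C/T_m, i.e. T_m/T_H = T_C/T_m, so T_m = √(T_H·T_C) = √(682.59 × 331.15) = 475 K.

T_m ≈ 475 K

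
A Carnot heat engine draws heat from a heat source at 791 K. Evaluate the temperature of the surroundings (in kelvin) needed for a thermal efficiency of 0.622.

T_C ≈ 299 K

From η = 1 − T_C/T_H, T_C = T_H·(1 − η) = 791.00 × (1 − 0.622) = 299 K.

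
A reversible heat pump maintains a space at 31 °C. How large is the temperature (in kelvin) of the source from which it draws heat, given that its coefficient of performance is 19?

T_H = 31 °C → 31 + 273.15 = 304.15 K.
COP_HP = T_H/(T_H − T_C) ⇒ T_C = T_H·(COP_HP − 1)/COP_HP = 304.15 × (19 − 1)/19 = 288.1 K.

T_C ≈ 288.1 K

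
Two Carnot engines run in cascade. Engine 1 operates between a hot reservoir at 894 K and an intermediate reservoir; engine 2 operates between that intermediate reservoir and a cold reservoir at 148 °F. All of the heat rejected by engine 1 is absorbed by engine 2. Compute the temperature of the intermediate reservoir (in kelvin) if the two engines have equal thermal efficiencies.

T_m ≈ 549.4 K

T_C = 148 °F → (148 − 32) × 5/9 = 64.44 °C = 337.59 K.
Equal efficiencies require 1 − T_m/T_H = 1 − T_C/T_m, i.e. T_m/T_H = T_C/T_m, so T_m = √(T_H·T_C) = √(894.00 × 337.59) = 549.4 K.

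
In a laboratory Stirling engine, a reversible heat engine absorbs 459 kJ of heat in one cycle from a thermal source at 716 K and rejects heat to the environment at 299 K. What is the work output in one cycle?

The Carnot efficiency is η = 1 − T_C/T_H = 1 − 299.00/716.00 = 0.5824.
W = η·Q_H = 0.5824 × 459 = 267.3 kJ.

W ≈ 267.3 kJ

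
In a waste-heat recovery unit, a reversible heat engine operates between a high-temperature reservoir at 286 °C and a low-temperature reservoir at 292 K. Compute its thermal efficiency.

T_H = 286 °C → 286 + 273.15 = 559.15 K.
η_rev = 1 − T_C/T_H = 1 − 292.00/559.15 = 0.4778.

η ≈ 0.4778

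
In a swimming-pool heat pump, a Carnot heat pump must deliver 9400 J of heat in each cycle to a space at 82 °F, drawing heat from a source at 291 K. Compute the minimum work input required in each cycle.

W_in ≈ 310 J

T_H = 82 °F → (82 − 32) × 5/9 = 27.78 °C = 300.93 K.
COP_HP = T_H/(T_H − T_C) = 300.93/9.93 = 30.3117.
W = Q_H/COP_HP = 9400/30.3117 = 310 J.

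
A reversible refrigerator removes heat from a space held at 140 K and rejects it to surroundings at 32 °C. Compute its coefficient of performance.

COP_R ≈ 0.848

T_H = 32 °C → 32 + 273.15 = 305.15 K.
COP_R = T_C/(T_H − T_C) = 140.00/(305.15 − 140.00) = 0.848.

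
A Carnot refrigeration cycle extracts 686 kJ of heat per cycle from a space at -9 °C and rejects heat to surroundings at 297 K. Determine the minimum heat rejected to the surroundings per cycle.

T_C = -9 °C → -9 + 273.15 = 264.15 K.
For a reversible cycle Q_H/Q_C = T_H/T_C, so Q_H = Q_C·T_H/T_C = 686 × 297.00/264.15 = 771.3 kJ.

Q_H ≈ 771.3 kJ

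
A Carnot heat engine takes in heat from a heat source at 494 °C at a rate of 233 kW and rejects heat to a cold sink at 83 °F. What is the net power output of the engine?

T_H = 494 °C → 494 + 273.15 = 767.15 K.
T_C = 83 °F → (83 − 32) × 5/9 = 28.33 °C = 301.48 K.
The Carnot efficiency is η = 1 − T_C/T_H = 1 − 301.48/767.15 = 0.6070.
W = η·Q_H = 0.6070 × 233 = 141.4 kW.

Ẇ ≈ 141.4 kW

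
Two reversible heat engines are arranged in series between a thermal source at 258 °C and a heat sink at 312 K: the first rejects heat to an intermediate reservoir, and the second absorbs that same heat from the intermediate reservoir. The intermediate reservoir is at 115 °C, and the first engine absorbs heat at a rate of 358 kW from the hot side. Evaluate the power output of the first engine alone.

Ẇ₁ ≈ 96.4 kW

T_H = 258 °C → 258 + 273.15 = 531.15 K.
T_m = 115 °C → 115 + 273.15 = 388.15 K.
First-stage efficiency η₁ = 1 − T_m/T_H = 1 − 388.15/531.15 = 0.2692.
W₁ = η₁·Q_H = 0.2692 × 358 = 96.4 kW.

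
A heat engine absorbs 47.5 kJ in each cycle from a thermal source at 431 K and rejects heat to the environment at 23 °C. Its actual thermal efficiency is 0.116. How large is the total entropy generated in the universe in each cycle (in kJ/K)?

ΔS_univ ≈ 0.0316 kJ/K

T_C = 23 °C → 23 + 273.15 = 296.15 K.
W = η·Q_H = 0.116 × 47.5 = 5.510 kJ, so Q_C = Q_H − W = 41.99 kJ.
Entropy balance on the reservoirs: −Q_H/T_H = -0.1102 kJ/K, +Q_C/T_C = 0.1418 kJ/K.
ΔS_univ = −Q_H/T_H + Q_C/T_C = 0.0316 kJ/K (> 0, since η = 0.116 < η_Carnot = 0.313).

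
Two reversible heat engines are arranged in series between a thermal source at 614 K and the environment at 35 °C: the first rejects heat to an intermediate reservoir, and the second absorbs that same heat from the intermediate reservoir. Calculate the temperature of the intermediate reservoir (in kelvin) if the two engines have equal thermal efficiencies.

T_C = 35 °C → 35 + 273.15 = 308.15 K.
Equal efficiencies require 1 − T_m/T_H = 1 − T_C/T_m, i.e. T_m/T_H = T_C/T_m, so T_m = √(T_H·T_C) = √(614.00 × 308.15) = 435.0 K.

T_m ≈ 435.0 K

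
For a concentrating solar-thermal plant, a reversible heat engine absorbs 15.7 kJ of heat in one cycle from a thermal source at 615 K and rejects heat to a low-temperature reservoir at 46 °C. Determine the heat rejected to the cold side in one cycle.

Q_C ≈ 8.15 kJ

T_C = 46 °C → 46 + 273.15 = 319.15 K.
The Carnot efficiency is η = 1 − T_C/T_H = 1 − 319.15/615.00 = 0.4811.
For a reversible cycle Q_C/Q_H = T_C/T_H, so Q_C = 15.7 × 319.15/615.00 = 8.15 kJ.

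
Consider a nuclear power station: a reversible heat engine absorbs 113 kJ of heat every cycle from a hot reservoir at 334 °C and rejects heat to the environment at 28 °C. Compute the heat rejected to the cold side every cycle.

Q_C ≈ 56.0 kJ

T_H = 334 °C → 334 + 273.15 = 607.15 K.
T_C = 28 °C → 28 + 273.15 = 301.15 K.
The Carnot efficiency is η = 1 − T_C/T_H = 1 − 301.15/607.15 = 0.5040.
For a reversible cycle Q_C/Q_H = T_C/T_H, so Q_C = 113 × 301.15/607.15 = 56.0 kJ.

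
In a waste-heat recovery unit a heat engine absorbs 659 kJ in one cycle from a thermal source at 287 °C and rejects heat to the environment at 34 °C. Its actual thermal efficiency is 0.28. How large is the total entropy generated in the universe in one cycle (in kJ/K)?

T_H = 287 °C → 287 + 273.15 = 560.15 K.
T_C = 34 °C → 34 + 273.15 = 307.15 K.
W = η·Q_H = 0.28 × 659 = 184.5 kJ, so Q_C = Q_H − W = 474.5 kJ.
Reservoir entropy changes: ΔS_H = −Q_H/T_H = −659/560.15 = -1.176 kJ/K and ΔS_C = +Q_C/T_C = 474.5/307.15 = 1.545 kJ/K.
ΔS_univ = −Q_H/T_H + Q_C/T_C = 0.368 kJ/K (> 0, since η = 0.28 < η_Carnot = 0.452).

ΔS_univ ≈ 0.368 kJ/K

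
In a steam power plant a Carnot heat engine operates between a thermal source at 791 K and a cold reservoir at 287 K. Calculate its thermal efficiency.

Since the cycle is reversible, η = 1 − T_C/T_H = 1 − 287.00/791.00 = 0.6372.

η ≈ 0.6372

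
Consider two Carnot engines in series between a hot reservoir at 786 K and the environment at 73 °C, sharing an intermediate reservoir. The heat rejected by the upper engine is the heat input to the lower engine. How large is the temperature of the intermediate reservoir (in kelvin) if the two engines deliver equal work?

T_C = 73 °C → 73 + 273.15 = 346.15 K.
For reversible stages Q_m = Q_H·(T_m/T_H). Setting W₁ = Q_H(1 − T_m/T_H) equal to W₂ = Q_m(1 − T_C/T_m) = Q_H·(T_m − T_C)/T_H gives T_H − T_m = T_m − T_C, so T_m = (T_H + T_C)/2 = (786.00 + 346.15)/2 = 566 K.

T_m ≈ 566 K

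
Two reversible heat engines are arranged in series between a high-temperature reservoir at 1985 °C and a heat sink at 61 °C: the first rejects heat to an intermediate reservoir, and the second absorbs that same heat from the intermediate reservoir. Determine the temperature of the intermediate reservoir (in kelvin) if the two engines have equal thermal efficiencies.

T_H = 1985 °C → 1985 + 273.15 = 2258.15 K.
T_C = 61 °C → 61 + 273.15 = 334.15 K.
Equal efficiencies require 1 − T_m/T_H = 1 − T_C/T_m, i.e. T_m/T_H = T_C/T_m, so T_m = √(T_H·T_C) = √(2258.15 × 334.15) = 869 K.

T_m ≈ 869 K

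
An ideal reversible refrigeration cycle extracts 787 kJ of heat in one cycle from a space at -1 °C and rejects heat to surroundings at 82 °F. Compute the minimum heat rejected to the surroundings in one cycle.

Q_H ≈ 870 kJ

T_H = 82 °F → (82 − 32) × 5/9 = 27.78 °C = 300.93 K.
T_C = -1 °C → -1 + 273.15 = 272.15 K.
For a reversible cycle Q_H/Q_C = T_H/T_C, so Q_H = Q_C·T_H/T_C = 787 × 300.93/272.15 = 870 kJ.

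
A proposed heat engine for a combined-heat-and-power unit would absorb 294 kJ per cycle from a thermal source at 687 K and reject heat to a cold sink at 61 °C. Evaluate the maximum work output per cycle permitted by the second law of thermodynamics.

W_max ≈ 151.0 kJ

T_C = 61 °C → 61 + 273.15 = 334.15 K.
The second-law ceiling is the Carnot efficiency, η_max = 1 − T_C/T_H = 1 − 334.15/687.00 = 0.5136.
W_max = η_max · Q_H = 0.5136 × 294 = 151.0 kJ.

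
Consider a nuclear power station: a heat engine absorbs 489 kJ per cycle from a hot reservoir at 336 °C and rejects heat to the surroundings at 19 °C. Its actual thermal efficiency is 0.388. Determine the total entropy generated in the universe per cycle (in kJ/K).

ΔS_univ ≈ 0.222 kJ/K

T_H = 336 °C → 336 + 273.15 = 609.15 K.
T_C = 19 °C → 19 + 273.15 = 292.15 K.
W = η·Q_H = 0.388 × 489 = 189.7 kJ, so Q_C = Q_H − W = 299.3 kJ.
Entropy balance on the reservoirs: −Q_H/T_H = -0.8028 kJ/K, +Q_C/T_C = 1.024 kJ/K.
ΔS_univ = −Q_H/T_H + Q_C/T_C = 0.222 kJ/K (> 0, since η = 0.388 < η_Carnot = 0.520).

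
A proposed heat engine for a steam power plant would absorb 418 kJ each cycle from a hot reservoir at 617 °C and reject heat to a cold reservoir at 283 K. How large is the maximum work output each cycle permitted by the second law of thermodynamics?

W_max ≈ 285 kJ

T_H = 617 °C → 617 + 273.15 = 890.15 K.
The second-law ceiling is the Carnot efficiency, η_max = 1 − T_C/T_H = 1 − 283.00/890.15 = 0.6821.
W_max = η_max · Q_H = 0.6821 × 418 = 285 kJ.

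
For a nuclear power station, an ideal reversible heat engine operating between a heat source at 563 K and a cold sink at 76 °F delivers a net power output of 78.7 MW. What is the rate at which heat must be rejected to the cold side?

T_C = 76 °F → (76 − 32) × 5/9 = 24.44 °C = 297.59 K.
Since the cycle is reversible, η = 1 − T_C/T_H = 1 − 297.59/563.00 = 0.4714.
Since Q_C/Q_H = T_C/T_H and Q_H = W/η, Q_C = W·T_C/(T_H − T_C) = 78.7 × 297.59/265.41 = 88.24 MW.

Q̇_C ≈ 88.24 MW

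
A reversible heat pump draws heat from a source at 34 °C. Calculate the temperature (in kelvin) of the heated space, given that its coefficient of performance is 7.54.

T_C = 34 °C → 34 + 273.15 = 307.15 K.
COP_HP = T_H/(T_H − T_C) ⇒ T_H = T_C·COP_HP/(COP_HP − 1) = 307.15 × 7.54/(7.54 − 1) = 354 K.

T_H ≈ 354 K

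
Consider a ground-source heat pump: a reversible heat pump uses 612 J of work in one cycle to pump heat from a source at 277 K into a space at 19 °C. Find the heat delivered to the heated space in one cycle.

Q_H ≈ 11800 J

T_H = 19 °C → 19 + 273.15 = 292.15 K.
COP_HP = T_H/(T_H − T_C) = 292.15/15.15 = 19.2838.
Q_H = COP_HP · W = 19.2838 × 612 = 11800 J.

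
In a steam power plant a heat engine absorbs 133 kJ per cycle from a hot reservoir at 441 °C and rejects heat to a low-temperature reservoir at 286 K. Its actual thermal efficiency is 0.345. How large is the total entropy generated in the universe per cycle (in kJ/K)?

ΔS_univ ≈ 0.1184 kJ/K

T_H = 441 °C → 441 + 273.15 = 714.15 K.
W = η·Q_H = 0.345 × 133 = 45.88 kJ, so Q_C = Q_H − W = 87.12 kJ.
Reservoir entropy changes: ΔS_H = −Q_H/T_H = −133/714.15 = -0.1862 kJ/K and ΔS_C = +Q_C/T_C = 87.12/286.00 = 0.3046 kJ/K.
ΔS_univ = −Q_H/T_H + Q_C/T_C = 0.1184 kJ/K (> 0, since η = 0.345 < η_Carnot = 0.600).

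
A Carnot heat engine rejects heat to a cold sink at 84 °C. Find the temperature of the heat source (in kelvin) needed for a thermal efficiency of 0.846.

T_C = 84 °C → 84 + 273.15 = 357.15 K.
From η = 1 − T_C/T_H, solving for T_H gives T_H = T_C/(1 − η) = 357.15/(1 − 0.846) = 2319 K.

T_H ≈ 2319 K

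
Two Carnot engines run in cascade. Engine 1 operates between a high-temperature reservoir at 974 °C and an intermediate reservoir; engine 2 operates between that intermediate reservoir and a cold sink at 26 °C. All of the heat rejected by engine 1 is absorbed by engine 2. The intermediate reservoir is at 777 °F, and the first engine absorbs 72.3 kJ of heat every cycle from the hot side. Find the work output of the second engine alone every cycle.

W₂ ≈ 22.49 kJ

T_H = 974 °C → 974 + 273.15 = 1247.15 K.
T_C = 26 °C → 26 + 273.15 = 299.15 K.
T_m = 777 °F → (777 − 32) × 5/9 = 413.89 °C = 687.04 K.
Heat entering the second stage: Q_m = Q_H·(T_m/T_H) = 72.3 × 687.04/1247.15 = 39.83 kJ.
Second-stage efficiency η₂ = 1 − T_C/T_m = 1 − 299.15/687.04 = 0.5646, so W₂ = η₂·Q_m = 22.49 kJ.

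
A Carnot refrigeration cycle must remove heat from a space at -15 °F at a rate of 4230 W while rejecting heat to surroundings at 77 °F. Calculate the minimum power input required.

Ẇ_in ≈ 875 W

T_H = 77 °F → (77 − 32) × 5/9 = 25.00 °C = 298.15 K.
T_C = -15 °F → (-15 − 32) × 5/9 = -26.11 °C = 247.04 K.
Carnot COP: COP_R = T_C/(T_H − T_C) = 247.04/51.11 = 4.8334.
W = Q_C/COP_R = 4230/4.8334 = 875 W.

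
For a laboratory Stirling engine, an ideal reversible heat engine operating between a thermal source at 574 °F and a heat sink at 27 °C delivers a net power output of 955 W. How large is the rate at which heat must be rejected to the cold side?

T_H = 574 °F → (574 − 32) × 5/9 = 301.11 °C = 574.26 K.
T_C = 27 °C → 27 + 273.15 = 300.15 K.
Since the cycle is reversible, η = 1 − T_C/T_H = 1 − 300.15/574.26 = 0.4773.
Since Q_C/Q_H = T_C/T_H and Q_H = W/η, Q_C = W·T_C/(T_H − T_C) = 955 × 300.15/274.11 = 1050 W.

Q̇_C ≈ 1050 W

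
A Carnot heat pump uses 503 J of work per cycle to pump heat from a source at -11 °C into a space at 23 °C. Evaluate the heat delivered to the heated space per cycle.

T_H = 23 °C → 23 + 273.15 = 296.15 K.
T_C = -11 °C → -11 + 273.15 = 262.15 K.
The Carnot heat-pump COP is COP_HP = T_H/(T_H − T_C) = 296.15/34.00 = 8.7103.
Q_H = COP_HP · W = 8.7103 × 503 = 4380 J.

Q_H ≈ 4380 J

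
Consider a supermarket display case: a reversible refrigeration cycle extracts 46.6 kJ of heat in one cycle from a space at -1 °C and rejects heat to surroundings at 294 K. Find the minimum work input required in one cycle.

W_in ≈ 3.74 kJ

T_C = -1 °C → -1 + 273.15 = 272.15 K.
COP_R = T_C/(T_H − T_C) = 272.15/21.85 = 12.4554.
W = Q_C/COP_R = 46.6/12.4554 = 3.74 kJ.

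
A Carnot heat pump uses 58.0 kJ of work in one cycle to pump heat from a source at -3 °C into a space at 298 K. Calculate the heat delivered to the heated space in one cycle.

Q_H ≈ 621 kJ

T_C = -3 °C → -3 + 273.15 = 270.15 K.
For a reversible heat pump, COP_HP = T_H/(T_H − T_C) = 298.00/27.85 = 10.7002.
Q_H = COP_HP · W = 10.7002 × 58.0 = 621 kJ.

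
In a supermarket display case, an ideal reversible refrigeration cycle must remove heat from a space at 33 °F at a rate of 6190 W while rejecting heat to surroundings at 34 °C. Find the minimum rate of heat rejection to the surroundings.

Q̇_H ≈ 6950 W

T_H = 34 °C → 34 + 273.15 = 307.15 K.
T_C = 33 °F → (33 − 32) × 5/9 = 0.56 °C = 273.71 K.
For a reversible cycle Q_H/Q_C = T_H/T_C, so Q_H = Q_C·T_H/T_C = 6190 × 307.15/273.71 = 6950 W.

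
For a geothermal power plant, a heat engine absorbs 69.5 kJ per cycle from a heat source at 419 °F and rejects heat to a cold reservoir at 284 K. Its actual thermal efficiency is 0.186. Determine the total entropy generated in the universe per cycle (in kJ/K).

ΔS_univ ≈ 0.05683 kJ/K

T_H = 419 °F → (419 − 32) × 5/9 = 215.00 °C = 488.15 K.
W = η·Q_H = 0.186 × 69.5 = 12.93 kJ, so Q_C = Q_H − W = 56.57 kJ.
Entropy balance on the reservoirs: −Q_H/T_H = -0.1424 kJ/K, +Q_C/T_C = 0.1992 kJ/K.
ΔS_univ = −Q_H/T_H + Q_C/T_C = 0.05683 kJ/K (> 0, since η = 0.186 < η_Carnot = 0.418).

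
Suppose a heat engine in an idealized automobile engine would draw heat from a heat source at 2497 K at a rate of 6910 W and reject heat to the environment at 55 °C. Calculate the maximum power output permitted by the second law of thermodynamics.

T_C = 55 °C → 55 + 273.15 = 328.15 K.
By the Carnot theorem, η_max = 1 − T_C/T_H = 1 − 328.15/2497.00 = 0.8686.
W_max = η_max · Q_H = 0.8686 × 6910 = 6000 W.

Ẇ_max ≈ 6000 W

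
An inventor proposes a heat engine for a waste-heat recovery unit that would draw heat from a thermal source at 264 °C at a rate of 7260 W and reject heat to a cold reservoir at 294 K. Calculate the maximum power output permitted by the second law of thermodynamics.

T_H = 264 °C → 264 + 273.15 = 537.15 K.
By the Carnot theorem, η_max = 1 − T_C/T_H = 1 − 294.00/537.15 = 0.4527.
W_max = η_max · Q_H = 0.4527 × 7260 = 3290 W.

Ẇ_max ≈ 3290 W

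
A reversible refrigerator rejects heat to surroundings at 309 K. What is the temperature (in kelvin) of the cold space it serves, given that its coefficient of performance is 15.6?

COP_R = T_C/(T_H − T_C) ⇒ T_C = T_H·COP_R/(1 + COP_R) = 309.00 × 15.6/(1 + 15.6) = 290.4 K.

T_C ≈ 290.4 K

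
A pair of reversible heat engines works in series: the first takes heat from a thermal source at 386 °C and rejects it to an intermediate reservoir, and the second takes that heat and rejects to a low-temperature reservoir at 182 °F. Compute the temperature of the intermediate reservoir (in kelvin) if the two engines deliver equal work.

T_H = 386 °C → 386 + 273.15 = 659.15 K.
T_C = 182 °F → (182 − 32) × 5/9 = 83.33 °C = 356.48 K.
For reversible stages Q_m = Q_H·(T_m/T_H). Setting W₁ = Q_H(1 − T_m/T_H) equal to W₂ = Q_m(1 − T_C/T_m) = Q_H·(T_m − T_C)/T_H gives T_H − T_m = T_m − T_C, so T_m = (T_H + T_C)/2 = (659.15 + 356.48)/2 = 507.8 K.

T_m ≈ 507.8 K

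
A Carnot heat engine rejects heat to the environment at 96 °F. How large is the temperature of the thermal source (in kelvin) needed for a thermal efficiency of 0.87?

T_H ≈ 2375 K

T_C = 96 °F → (96 − 32) × 5/9 = 35.56 °C = 308.71 K.
From η = 1 − T_C/T_H, solving for T_H gives T_H = T_C/(1 − η) = 308.71/(1 − 0.87) = 2375 K.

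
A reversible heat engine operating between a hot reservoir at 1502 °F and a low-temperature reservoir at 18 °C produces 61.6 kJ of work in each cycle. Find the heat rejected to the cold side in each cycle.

Q_C ≈ 22.46 kJ

T_H = 1502 °F → (1502 − 32) × 5/9 = 816.67 °C = 1089.82 K.
T_C = 18 °C → 18 + 273.15 = 291.15 K.
For a reversible engine, η = 1 − T_C/T_H = 1 − 291.15/1089.82 = 0.7328.
Since Q_C/Q_H = T_C/T_H and Q_H = W/η, Q_C = W·T_C/(T_H − T_C) = 61.6 × 291.15/798.67 = 22.46 kJ.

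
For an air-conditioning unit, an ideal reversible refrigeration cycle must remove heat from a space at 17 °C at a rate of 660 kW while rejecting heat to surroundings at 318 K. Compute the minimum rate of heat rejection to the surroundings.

Q̇_H ≈ 723 kW

T_C = 17 °C → 17 + 273.15 = 290.15 K.
For a reversible cycle Q_H/Q_C = T_H/T_C, so Q_H = Q_C·T_H/T_C = 660 × 318.00/290.15 = 723 kW.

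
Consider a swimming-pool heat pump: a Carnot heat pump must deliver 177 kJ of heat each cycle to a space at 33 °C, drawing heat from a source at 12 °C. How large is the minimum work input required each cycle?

W_in ≈ 12.1 kJ

T_H = 33 °C → 33 + 273.15 = 306.15 K.
T_C = 12 °C → 12 + 273.15 = 285.15 K.
COP_HP = T_H/(T_H − T_C) = 306.15/21.00 = 14.5786.
W = Q_H/COP_HP = 177/14.5786 = 12.1 kJ.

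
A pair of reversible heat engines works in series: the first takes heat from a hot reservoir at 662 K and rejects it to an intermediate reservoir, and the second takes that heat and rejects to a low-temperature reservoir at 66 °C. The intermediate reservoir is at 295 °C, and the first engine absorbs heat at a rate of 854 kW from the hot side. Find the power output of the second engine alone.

T_C = 66 °C → 66 + 273.15 = 339.15 K.
T_m = 295 °C → 295 + 273.15 = 568.15 K.
Heat entering the second stage: Q_m = Q_H·(T_m/T_H) = 854 × 568.15/662.00 = 733 kW.
Second-stage efficiency η₂ = 1 − T_C/T_m = 1 − 339.15/568.15 = 0.4031, so W₂ = η₂·Q_m = 295 kW.

Ẇ₂ ≈ 295 kW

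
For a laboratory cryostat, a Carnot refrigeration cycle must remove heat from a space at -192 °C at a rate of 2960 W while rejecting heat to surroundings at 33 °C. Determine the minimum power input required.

Ẇ_in ≈ 8210 W

T_H = 33 °C → 33 + 273.15 = 306.15 K.
T_C = -192 °C → -192 + 273.15 = 81.15 K.
COP_R = T_C/(T_H − T_C) = 81.15/225.00 = 0.3607.
W = Q_C/COP_R = 2960/0.3607 = 8210 W.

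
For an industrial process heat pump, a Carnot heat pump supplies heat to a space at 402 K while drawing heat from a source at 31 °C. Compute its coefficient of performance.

COP_HP ≈ 4.108

T_C = 31 °C → 31 + 273.15 = 304.15 K.
Reversible heating COP: COP_HP = T_H/(T_H − T_C) = 402.00/(402.00 − 304.15) = 4.108.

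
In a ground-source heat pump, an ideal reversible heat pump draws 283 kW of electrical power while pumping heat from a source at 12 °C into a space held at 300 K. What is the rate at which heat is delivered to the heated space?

Q̇_H ≈ 5717 kW

T_C = 12 °C → 12 + 273.15 = 285.15 K.
For a reversible heat pump, COP_HP = T_H/(T_H − T_C) = 300.00/14.85 = 20.2020.
Q_H = COP_HP · W = 20.2020 × 283 = 5717 kW.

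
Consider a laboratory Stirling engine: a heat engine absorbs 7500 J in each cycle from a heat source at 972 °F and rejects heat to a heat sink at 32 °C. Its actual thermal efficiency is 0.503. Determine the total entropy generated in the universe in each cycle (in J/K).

ΔS_univ ≈ 2.786 J/K

T_H = 972 °F → (972 − 32) × 5/9 = 522.22 °C = 795.37 K.
T_C = 32 °C → 32 + 273.15 = 305.15 K.
W = η·Q_H = 0.503 × 7500 = 3772 J, so Q_C = Q_H − W = 3728 J.
Entropy balance on the reservoirs: −Q_H/T_H = -9.430 J/K, +Q_C/T_C = 12.22 J/K.
ΔS_univ = −Q_H/T_H + Q_C/T_C = 2.786 J/K (> 0, since η = 0.503 < η_Carnot = 0.616).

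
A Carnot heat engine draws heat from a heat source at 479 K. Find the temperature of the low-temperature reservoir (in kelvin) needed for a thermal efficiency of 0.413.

T_C ≈ 281 K

From η = 1 − T_C/T_H, T_C = T_H·(1 − η) = 479.00 × (1 − 0.413) = 281 K.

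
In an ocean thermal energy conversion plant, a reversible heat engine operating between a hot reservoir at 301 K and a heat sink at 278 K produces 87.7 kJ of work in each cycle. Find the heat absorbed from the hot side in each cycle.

For a reversible engine, η = 1 − T_C/T_H = 1 − 278.00/301.00 = 0.0764.
Q_H = W/η = 87.7/0.0764 = 1150 kJ.

Q_H ≈ 1150 kJ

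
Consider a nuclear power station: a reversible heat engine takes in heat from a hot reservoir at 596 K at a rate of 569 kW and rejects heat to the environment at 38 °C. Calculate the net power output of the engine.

T_C = 38 °C → 38 + 273.15 = 311.15 K.
For a reversible engine, η = 1 − T_C/T_H = 1 − 311.15/596.00 = 0.4779.
W = η·Q_H = 0.4779 × 569 = 272 kW.

Ẇ ≈ 272 kW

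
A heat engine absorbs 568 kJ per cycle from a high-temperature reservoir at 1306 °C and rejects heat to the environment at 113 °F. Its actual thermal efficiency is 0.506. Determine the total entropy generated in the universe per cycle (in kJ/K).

T_H = 1306 °C → 1306 + 273.15 = 1579.15 K.
T_C = 113 °F → (113 − 32) × 5/9 = 45.00 °C = 318.15 K.
W = η·Q_H = 0.506 × 568 = 287.4 kJ, so Q_C = Q_H − W = 280.6 kJ.
Reservoir entropy changes: ΔS_H = −Q_H/T_H = −568/1579.15 = -0.3597 kJ/K and ΔS_C = +Q_C/T_C = 280.6/318.15 = 0.8819 kJ/K.
ΔS_univ = −Q_H/T_H + Q_C/T_C = 0.522 kJ/K (> 0, since η = 0.506 < η_Carnot = 0.799).

ΔS_univ ≈ 0.522 kJ/K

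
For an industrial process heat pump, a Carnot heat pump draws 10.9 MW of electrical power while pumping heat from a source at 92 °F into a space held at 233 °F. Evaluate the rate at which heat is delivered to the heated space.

Q̇_H ≈ 53.5 MW

T_H = 233 °F → (233 − 32) × 5/9 = 111.67 °C = 384.82 K.
T_C = 92 °F → (92 − 32) × 5/9 = 33.33 °C = 306.48 K.
Reversible heating COP: COP_HP = T_H/(T_H − T_C) = 384.82/78.33 = 4.9126.
Q_H = COP_HP · W = 4.9126 × 10.9 = 53.5 MW.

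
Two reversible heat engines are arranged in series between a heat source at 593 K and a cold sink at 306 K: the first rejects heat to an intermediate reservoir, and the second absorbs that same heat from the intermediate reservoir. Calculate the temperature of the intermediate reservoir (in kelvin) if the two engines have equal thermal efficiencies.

T_m ≈ 426.0 K

Equal efficiencies require 1 − T_m/T_H = 1 − T_C/T_m, i.e. T_m/T_H = T_C/T_m, so T_m = √(T_H·T_C) = √(593.00 × 306.00) = 426.0 K.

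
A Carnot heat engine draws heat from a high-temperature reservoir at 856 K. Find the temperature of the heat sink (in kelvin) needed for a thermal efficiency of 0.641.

T_C ≈ 307 K

From η = 1 − T_C/T_H, T_C = T_H·(1 − η) = 856.00 × (1 − 0.641) = 307 K.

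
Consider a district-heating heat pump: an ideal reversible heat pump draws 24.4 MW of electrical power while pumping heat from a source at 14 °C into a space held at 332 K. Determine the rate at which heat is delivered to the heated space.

T_C = 14 °C → 14 + 273.15 = 287.15 K.
Reversible heating COP: COP_HP = T_H/(T_H − T_C) = 332.00/44.85 = 7.4025.
Q_H = COP_HP · W = 7.4025 × 24.4 = 181 MW.

Q̇_H ≈ 181 MW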